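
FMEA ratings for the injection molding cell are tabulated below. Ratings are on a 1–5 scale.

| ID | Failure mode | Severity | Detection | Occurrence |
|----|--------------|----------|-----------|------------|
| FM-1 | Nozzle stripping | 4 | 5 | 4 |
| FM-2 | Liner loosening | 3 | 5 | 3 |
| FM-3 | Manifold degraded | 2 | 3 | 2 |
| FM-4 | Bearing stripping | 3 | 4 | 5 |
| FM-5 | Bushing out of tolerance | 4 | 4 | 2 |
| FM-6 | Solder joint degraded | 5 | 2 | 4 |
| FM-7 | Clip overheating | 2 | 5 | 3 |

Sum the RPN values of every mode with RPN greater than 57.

140

RPN = Severity × Occurrence × Detection:
  FM-1: 4 × 4 × 5 = 80
  FM-2: 3 × 3 × 5 = 45
  FM-3: 2 × 2 × 3 = 12
  FM-4: 3 × 5 × 4 = 60
  FM-5: 4 × 2 × 4 = 32
  FM-6: 5 × 4 × 2 = 40
  FM-7: 2 × 3 × 5 = 30
RPN > 57: FM-1 (80), FM-4 (60).
Sum: 80 + 60 = 140.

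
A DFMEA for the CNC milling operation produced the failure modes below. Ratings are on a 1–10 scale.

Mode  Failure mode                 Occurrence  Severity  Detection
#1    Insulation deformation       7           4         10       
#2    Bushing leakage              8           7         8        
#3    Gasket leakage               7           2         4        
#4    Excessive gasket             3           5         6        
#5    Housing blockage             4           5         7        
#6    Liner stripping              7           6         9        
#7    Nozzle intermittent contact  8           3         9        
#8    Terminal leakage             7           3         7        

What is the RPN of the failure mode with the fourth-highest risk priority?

RPN = Severity × Occurrence × Detection:
  #1: 4 × 7 × 10 = 280
  #2: 7 × 8 × 8 = 448
  #3: 2 × 7 × 4 = 56
  #4: 5 × 3 × 6 = 90
  #5: 5 × 4 × 7 = 140
  #6: 6 × 7 × 9 = 378
  #7: 3 × 8 × 9 = 216
  #8: 3 × 7 × 7 = 147
Sorted descending: 448, 378, 280, 216, 147, 140, 90, 56.
The fourth-highest RPN is 216 (#7).

216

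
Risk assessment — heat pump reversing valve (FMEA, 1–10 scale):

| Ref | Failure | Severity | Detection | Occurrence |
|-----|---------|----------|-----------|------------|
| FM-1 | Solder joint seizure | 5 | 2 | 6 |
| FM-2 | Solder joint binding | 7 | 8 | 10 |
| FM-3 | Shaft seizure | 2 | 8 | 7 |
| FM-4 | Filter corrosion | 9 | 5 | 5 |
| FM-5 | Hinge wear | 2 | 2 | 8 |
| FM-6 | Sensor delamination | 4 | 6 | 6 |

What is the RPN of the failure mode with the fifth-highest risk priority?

RPN = Severity × Occurrence × Detection:
  FM-1: 5 × 6 × 2 = 60
  FM-2: 7 × 10 × 8 = 560
  FM-3: 2 × 7 × 8 = 112
  FM-4: 9 × 5 × 5 = 225
  FM-5: 2 × 8 × 2 = 32
  FM-6: 4 × 6 × 6 = 144
Sorted descending: 560, 225, 144, 112, 60, 32.
The fifth-highest RPN is 60 (FM-1).

60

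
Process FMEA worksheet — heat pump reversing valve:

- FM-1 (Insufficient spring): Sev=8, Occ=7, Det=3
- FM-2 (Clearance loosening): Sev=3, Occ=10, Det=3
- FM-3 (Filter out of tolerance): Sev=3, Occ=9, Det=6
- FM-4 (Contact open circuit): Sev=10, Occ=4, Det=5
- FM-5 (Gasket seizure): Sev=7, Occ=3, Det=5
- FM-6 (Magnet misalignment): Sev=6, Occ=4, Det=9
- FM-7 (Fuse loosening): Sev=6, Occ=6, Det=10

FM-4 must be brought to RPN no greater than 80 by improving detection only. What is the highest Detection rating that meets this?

FM-4: S=10, O=4, D=5 → current RPN = 200.
Fixed product = 40. Need 40 × D ≤ 80, so D ≤ 80/40 = 2.00.
Maximum integer Detection rating = 2 (gives RPN 80; D=3 would give 120 > 80).

2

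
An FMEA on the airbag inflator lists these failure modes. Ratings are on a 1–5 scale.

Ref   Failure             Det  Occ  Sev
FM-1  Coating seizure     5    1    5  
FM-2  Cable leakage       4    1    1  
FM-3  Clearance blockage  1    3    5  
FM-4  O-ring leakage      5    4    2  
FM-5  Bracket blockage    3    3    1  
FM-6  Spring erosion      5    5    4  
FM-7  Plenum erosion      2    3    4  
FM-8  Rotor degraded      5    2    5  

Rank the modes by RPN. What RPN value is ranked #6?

15

RPN = Severity × Occurrence × Detection:
  FM-1: 5 × 1 × 5 = 25
  FM-2: 1 × 1 × 4 = 4
  FM-3: 5 × 3 × 1 = 15
  FM-4: 2 × 4 × 5 = 40
  FM-5: 1 × 3 × 3 = 9
  FM-6: 4 × 5 × 5 = 100
  FM-7: 4 × 3 × 2 = 24
  FM-8: 5 × 2 × 5 = 50
Sorted descending: 100, 50, 40, 25, 24, 15, 9, 4.
The sixth-highest RPN is 15 (FM-3).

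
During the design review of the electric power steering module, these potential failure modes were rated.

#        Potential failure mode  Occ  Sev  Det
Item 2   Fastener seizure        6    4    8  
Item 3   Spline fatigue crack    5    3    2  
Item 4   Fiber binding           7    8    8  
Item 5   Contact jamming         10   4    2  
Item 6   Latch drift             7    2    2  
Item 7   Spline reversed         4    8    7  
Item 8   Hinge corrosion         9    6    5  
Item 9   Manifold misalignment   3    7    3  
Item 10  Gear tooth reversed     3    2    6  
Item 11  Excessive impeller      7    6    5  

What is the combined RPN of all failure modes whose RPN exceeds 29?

1553

RPN = Severity × Occurrence × Detection:
  Item 2: 4 × 6 × 8 = 192
  Item 3: 3 × 5 × 2 = 30
  Item 4: 8 × 7 × 8 = 448
  Item 5: 4 × 10 × 2 = 80
  Item 6: 2 × 7 × 2 = 28
  Item 7: 8 × 4 × 7 = 224
  Item 8: 6 × 9 × 5 = 270
  Item 9: 7 × 3 × 3 = 63
  Item 10: 2 × 3 × 6 = 36
  Item 11: 6 × 7 × 5 = 210
RPN > 29: Item 2 (192), Item 3 (30), Item 4 (448), Item 5 (80), Item 7 (224), Item 8 (270), Item 9 (63), Item 10 (36), Item 11 (210).
Sum: 192 + 30 + 448 + 80 + 224 + 270 + 63 + 36 + 210 = 1553.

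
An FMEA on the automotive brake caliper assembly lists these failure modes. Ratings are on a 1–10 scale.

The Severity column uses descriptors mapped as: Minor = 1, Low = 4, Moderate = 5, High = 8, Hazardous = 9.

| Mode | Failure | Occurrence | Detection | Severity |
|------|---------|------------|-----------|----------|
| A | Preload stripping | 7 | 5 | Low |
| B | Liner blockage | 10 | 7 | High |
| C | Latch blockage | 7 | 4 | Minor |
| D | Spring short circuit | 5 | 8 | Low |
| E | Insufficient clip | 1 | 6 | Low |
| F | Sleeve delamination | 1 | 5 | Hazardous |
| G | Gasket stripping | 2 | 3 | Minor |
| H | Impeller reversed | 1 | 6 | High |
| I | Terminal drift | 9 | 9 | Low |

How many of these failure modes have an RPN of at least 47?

RPN = Severity × Occurrence × Detection:
  A: 4 × 7 × 5 = 140
  B: 8 × 10 × 7 = 560
  C: 1 × 7 × 4 = 28
  D: 4 × 5 × 8 = 160
  E: 4 × 1 × 6 = 24
  F: 9 × 1 × 5 = 45
  G: 1 × 2 × 3 = 6
  H: 8 × 1 × 6 = 48
  I: 4 × 9 × 9 = 324
Modes with RPN ≥ 47: A (140), B (560), D (160), H (48), I (324) → 5.

5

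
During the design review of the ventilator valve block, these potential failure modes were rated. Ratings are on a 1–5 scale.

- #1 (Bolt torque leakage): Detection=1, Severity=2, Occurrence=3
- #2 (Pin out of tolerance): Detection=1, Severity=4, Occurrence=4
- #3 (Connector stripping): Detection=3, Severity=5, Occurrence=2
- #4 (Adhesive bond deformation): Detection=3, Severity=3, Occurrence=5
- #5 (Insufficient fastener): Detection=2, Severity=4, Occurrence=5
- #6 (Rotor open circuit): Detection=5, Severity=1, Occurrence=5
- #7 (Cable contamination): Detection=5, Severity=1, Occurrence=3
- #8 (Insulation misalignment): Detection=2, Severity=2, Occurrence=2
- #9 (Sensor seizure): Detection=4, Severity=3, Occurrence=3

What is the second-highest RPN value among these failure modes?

40

RPN = Severity × Occurrence × Detection:
  #1: 2 × 3 × 1 = 6
  #2: 4 × 4 × 1 = 16
  #3: 5 × 2 × 3 = 30
  #4: 3 × 5 × 3 = 45
  #5: 4 × 5 × 2 = 40
  #6: 1 × 5 × 5 = 25
  #7: 1 × 3 × 5 = 15
  #8: 2 × 2 × 2 = 8
  #9: 3 × 3 × 4 = 36
Sorted descending: 45, 40, 36, 30, 25, 16, 15, 8, 6.
The second-highest RPN is 40 (#5).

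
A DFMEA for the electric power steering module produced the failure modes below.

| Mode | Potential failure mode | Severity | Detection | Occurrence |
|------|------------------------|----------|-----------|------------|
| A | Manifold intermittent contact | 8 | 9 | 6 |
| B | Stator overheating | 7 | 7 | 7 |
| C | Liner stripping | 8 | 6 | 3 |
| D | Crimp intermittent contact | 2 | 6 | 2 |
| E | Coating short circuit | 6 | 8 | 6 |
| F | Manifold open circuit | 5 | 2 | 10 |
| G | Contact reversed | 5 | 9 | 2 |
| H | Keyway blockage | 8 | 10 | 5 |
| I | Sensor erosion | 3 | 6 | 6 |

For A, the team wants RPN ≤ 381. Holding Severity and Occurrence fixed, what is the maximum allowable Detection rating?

7

A: S=8, O=6, D=9 → current RPN = 432.
Fixed product = 48. Need 48 × D ≤ 381, so D ≤ 381/48 = 7.94.
Maximum integer Detection rating = 7 (gives RPN 336; D=8 would give 384 > 381).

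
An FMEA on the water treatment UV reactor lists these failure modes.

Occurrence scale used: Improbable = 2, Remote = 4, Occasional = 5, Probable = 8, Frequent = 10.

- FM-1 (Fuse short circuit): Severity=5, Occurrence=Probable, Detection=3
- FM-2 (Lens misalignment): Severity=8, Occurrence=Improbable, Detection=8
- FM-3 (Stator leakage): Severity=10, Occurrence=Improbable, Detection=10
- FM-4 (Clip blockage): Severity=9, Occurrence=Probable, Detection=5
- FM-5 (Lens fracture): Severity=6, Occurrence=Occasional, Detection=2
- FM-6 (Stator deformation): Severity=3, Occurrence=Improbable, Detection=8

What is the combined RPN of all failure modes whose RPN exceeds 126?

RPN = Severity × Occurrence × Detection:
  FM-1: 5 × 8 × 3 = 120
  FM-2: 8 × 2 × 8 = 128
  FM-3: 10 × 2 × 10 = 200
  FM-4: 9 × 8 × 5 = 360
  FM-5: 6 × 5 × 2 = 60
  FM-6: 3 × 2 × 8 = 48
RPN > 126: FM-2 (128), FM-3 (200), FM-4 (360).
Sum: 128 + 200 + 360 = 688.

688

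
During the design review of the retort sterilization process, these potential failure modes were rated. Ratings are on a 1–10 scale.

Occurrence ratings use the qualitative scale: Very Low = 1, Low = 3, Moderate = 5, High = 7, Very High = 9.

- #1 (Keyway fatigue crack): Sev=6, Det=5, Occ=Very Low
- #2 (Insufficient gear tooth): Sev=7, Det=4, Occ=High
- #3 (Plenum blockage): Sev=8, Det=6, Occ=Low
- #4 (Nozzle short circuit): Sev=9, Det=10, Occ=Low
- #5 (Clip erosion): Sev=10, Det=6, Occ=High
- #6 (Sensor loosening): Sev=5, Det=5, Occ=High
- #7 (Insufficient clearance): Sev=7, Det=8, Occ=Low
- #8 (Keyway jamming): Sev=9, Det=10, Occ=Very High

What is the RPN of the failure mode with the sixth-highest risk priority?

168

RPN = Severity × Occurrence × Detection:
  #1: 6 × 1 × 5 = 30
  #2: 7 × 7 × 4 = 196
  #3: 8 × 3 × 6 = 144
  #4: 9 × 3 × 10 = 270
  #5: 10 × 7 × 6 = 420
  #6: 5 × 7 × 5 = 175
  #7: 7 × 3 × 8 = 168
  #8: 9 × 9 × 10 = 810
Sorted descending: 810, 420, 270, 196, 175, 168, 144, 30.
The sixth-highest RPN is 168 (#7).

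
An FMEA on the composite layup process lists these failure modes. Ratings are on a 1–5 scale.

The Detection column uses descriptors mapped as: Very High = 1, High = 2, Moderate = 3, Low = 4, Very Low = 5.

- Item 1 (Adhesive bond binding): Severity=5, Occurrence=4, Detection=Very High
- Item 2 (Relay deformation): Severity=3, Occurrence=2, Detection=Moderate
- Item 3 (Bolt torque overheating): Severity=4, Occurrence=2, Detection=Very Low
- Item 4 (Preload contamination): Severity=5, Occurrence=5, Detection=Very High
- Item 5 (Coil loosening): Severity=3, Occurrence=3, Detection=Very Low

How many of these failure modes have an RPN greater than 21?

3

RPN = Severity × Occurrence × Detection:
  Item 1: 5 × 4 × 1 = 20
  Item 2: 3 × 2 × 3 = 18
  Item 3: 4 × 2 × 5 = 40
  Item 4: 5 × 5 × 1 = 25
  Item 5: 3 × 3 × 5 = 45
Modes with RPN > 21: Item 3 (40), Item 4 (25), Item 5 (45) → 3.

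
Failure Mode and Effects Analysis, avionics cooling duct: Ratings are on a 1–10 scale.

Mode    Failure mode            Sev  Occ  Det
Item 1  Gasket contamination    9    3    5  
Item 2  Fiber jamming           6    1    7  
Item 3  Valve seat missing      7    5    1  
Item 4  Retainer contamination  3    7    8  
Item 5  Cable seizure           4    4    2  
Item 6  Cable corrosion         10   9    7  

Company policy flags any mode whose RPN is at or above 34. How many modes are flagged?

5

RPN = Severity × Occurrence × Detection:
  Item 1: 9 × 3 × 5 = 135
  Item 2: 6 × 1 × 7 = 42
  Item 3: 7 × 5 × 1 = 35
  Item 4: 3 × 7 × 8 = 168
  Item 5: 4 × 4 × 2 = 32
  Item 6: 10 × 9 × 7 = 630
Modes with RPN ≥ 34: Item 1 (135), Item 2 (42), Item 3 (35), Item 4 (168), Item 6 (630) → 5.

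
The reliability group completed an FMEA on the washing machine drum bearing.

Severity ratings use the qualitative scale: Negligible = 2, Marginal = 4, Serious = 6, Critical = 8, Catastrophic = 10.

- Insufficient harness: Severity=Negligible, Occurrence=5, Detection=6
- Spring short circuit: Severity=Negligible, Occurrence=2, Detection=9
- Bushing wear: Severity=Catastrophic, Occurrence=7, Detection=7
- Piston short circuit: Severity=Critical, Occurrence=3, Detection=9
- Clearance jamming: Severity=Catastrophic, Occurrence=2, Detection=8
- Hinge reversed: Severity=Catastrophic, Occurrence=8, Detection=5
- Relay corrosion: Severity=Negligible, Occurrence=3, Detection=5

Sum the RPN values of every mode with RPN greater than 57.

RPN = Severity × Occurrence × Detection:
  Insufficient harness: 2 × 5 × 6 = 60
  Spring short circuit: 2 × 2 × 9 = 36
  Bushing wear: 10 × 7 × 7 = 490
  Piston short circuit: 8 × 3 × 9 = 216
  Clearance jamming: 10 × 2 × 8 = 160
  Hinge reversed: 10 × 8 × 5 = 400
  Relay corrosion: 2 × 3 × 5 = 30
RPN > 57: Insufficient harness (60), Bushing wear (490), Piston short circuit (216), Clearance jamming (160), Hinge reversed (400).
Sum: 60 + 490 + 216 + 160 + 400 = 1326.

1326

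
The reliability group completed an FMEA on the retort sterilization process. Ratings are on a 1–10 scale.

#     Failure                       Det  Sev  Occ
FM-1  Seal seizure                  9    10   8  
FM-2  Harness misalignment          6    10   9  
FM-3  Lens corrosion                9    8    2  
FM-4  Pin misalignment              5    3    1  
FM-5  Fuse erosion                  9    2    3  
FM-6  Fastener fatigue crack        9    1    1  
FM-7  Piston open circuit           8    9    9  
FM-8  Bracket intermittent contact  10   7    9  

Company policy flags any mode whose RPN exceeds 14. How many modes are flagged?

RPN = Severity × Occurrence × Detection:
  FM-1: 10 × 8 × 9 = 720
  FM-2: 10 × 9 × 6 = 540
  FM-3: 8 × 2 × 9 = 144
  FM-4: 3 × 1 × 5 = 15
  FM-5: 2 × 3 × 9 = 54
  FM-6: 1 × 1 × 9 = 9
  FM-7: 9 × 9 × 8 = 648
  FM-8: 7 × 9 × 10 = 630
Modes with RPN > 14: FM-1 (720), FM-2 (540), FM-3 (144), FM-4 (15), FM-5 (54), FM-7 (648), FM-8 (630) → 7.

7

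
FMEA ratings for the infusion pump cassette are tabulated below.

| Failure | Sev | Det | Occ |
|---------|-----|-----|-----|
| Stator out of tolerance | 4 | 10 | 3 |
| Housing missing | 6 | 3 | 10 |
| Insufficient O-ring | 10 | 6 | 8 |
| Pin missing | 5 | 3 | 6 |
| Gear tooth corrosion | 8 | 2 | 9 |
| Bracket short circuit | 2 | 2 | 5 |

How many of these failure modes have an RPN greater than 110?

RPN = Severity × Occurrence × Detection:
  Stator out of tolerance: 4 × 3 × 10 = 120
  Housing missing: 6 × 10 × 3 = 180
  Insufficient O-ring: 10 × 8 × 6 = 480
  Pin missing: 5 × 6 × 3 = 90
  Gear tooth corrosion: 8 × 9 × 2 = 144
  Bracket short circuit: 2 × 5 × 2 = 20
Modes with RPN > 110: Stator out of tolerance (120), Housing missing (180), Insufficient O-ring (480), Gear tooth corrosion (144) → 4.

4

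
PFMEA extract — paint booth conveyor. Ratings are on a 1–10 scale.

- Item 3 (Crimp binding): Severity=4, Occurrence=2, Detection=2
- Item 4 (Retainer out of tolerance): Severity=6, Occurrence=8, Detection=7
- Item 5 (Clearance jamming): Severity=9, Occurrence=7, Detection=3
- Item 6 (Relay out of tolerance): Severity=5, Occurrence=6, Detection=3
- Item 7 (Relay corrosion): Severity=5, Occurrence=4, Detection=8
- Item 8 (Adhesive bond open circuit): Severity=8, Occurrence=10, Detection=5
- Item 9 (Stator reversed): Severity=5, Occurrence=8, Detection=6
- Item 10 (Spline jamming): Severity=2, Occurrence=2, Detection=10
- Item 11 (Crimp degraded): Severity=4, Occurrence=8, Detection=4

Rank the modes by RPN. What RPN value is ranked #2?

336

RPN = Severity × Occurrence × Detection:
  Item 3: 4 × 2 × 2 = 16
  Item 4: 6 × 8 × 7 = 336
  Item 5: 9 × 7 × 3 = 189
  Item 6: 5 × 6 × 3 = 90
  Item 7: 5 × 4 × 8 = 160
  Item 8: 8 × 10 × 5 = 400
  Item 9: 5 × 8 × 6 = 240
  Item 10: 2 × 2 × 10 = 40
  Item 11: 4 × 8 × 4 = 128
Sorted descending: 400, 336, 240, 189, 160, 128, 90, 40, 16.
The second-highest RPN is 336 (Item 4).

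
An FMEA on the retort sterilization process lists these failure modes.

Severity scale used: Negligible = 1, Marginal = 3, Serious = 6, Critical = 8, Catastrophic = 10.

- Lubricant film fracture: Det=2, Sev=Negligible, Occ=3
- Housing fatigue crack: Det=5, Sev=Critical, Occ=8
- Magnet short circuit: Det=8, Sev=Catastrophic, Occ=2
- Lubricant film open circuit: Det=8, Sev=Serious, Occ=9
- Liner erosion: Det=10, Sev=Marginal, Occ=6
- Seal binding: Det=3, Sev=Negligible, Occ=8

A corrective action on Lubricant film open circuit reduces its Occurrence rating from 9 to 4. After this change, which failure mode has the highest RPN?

Housing fatigue crack

RPN = Severity × Occurrence × Detection:
  Lubricant film fracture: 1 × 3 × 2 = 6
  Housing fatigue crack: 8 × 8 × 5 = 320
  Magnet short circuit: 10 × 2 × 8 = 160
  Lubricant film open circuit: 6 × 9 × 8 = 432
  Liner erosion: 3 × 6 × 10 = 180
  Seal binding: 1 × 8 × 3 = 24
After action: Lubricant film open circuit → 6 × 4 × 8 = 192.
Revised RPNs: Housing fatigue crack=320, Lubricant film open circuit=192, Liner erosion=180, Magnet short circuit=160, Seal binding=24, Lubricant film fracture=6.
Highest is now Housing fatigue crack (320).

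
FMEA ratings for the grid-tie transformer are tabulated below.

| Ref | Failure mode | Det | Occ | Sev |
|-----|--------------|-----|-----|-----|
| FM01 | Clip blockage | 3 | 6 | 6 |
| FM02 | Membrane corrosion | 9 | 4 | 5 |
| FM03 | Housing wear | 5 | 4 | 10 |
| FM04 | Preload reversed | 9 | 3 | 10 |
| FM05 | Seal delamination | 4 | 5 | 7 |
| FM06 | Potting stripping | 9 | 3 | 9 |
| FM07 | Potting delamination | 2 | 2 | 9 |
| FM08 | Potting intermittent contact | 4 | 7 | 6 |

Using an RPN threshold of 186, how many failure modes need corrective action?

3

RPN = Severity × Occurrence × Detection:
  FM01: 6 × 6 × 3 = 108
  FM02: 5 × 4 × 9 = 180
  FM03: 10 × 4 × 5 = 200
  FM04: 10 × 3 × 9 = 270
  FM05: 7 × 5 × 4 = 140
  FM06: 9 × 3 × 9 = 243
  FM07: 9 × 2 × 2 = 36
  FM08: 6 × 7 × 4 = 168
Modes with RPN ≥ 186: FM03 (200), FM04 (270), FM06 (243) → 3.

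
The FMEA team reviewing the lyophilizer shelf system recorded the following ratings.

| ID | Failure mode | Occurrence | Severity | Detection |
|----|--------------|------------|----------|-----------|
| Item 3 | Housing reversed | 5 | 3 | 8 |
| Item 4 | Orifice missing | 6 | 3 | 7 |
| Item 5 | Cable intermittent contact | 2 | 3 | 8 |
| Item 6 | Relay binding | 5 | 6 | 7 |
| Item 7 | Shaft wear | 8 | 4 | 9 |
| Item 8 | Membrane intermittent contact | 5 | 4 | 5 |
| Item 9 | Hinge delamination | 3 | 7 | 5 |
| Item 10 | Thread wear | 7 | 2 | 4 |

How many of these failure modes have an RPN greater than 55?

RPN = Severity × Occurrence × Detection:
  Item 3: 3 × 5 × 8 = 120
  Item 4: 3 × 6 × 7 = 126
  Item 5: 3 × 2 × 8 = 48
  Item 6: 6 × 5 × 7 = 210
  Item 7: 4 × 8 × 9 = 288
  Item 8: 4 × 5 × 5 = 100
  Item 9: 7 × 3 × 5 = 105
  Item 10: 2 × 7 × 4 = 56
Modes with RPN > 55: Item 3 (120), Item 4 (126), Item 6 (210), Item 7 (288), Item 8 (100), Item 9 (105), Item 10 (56) → 7.

7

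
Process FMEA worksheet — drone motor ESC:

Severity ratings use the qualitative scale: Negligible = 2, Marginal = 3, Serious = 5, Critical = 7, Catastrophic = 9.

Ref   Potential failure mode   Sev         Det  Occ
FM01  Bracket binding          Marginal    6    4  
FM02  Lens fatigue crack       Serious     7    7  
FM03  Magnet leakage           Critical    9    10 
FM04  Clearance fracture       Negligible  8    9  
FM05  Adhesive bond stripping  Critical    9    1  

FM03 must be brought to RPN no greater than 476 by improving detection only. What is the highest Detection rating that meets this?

FM03: S=7, O=10, D=9 → current RPN = 630.
Fixed product = 70. Need 70 × D ≤ 476, so D ≤ 476/70 = 6.80.
Maximum integer Detection rating = 6 (gives RPN 420; D=7 would give 490 > 476).

6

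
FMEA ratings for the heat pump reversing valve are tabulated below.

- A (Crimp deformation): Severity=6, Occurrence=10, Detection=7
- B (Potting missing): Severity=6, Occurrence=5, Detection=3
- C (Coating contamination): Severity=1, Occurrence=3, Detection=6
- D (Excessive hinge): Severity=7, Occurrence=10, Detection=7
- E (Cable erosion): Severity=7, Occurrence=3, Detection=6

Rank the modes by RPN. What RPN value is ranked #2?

RPN = Severity × Occurrence × Detection:
  A: 6 × 10 × 7 = 420
  B: 6 × 5 × 3 = 90
  C: 1 × 3 × 6 = 18
  D: 7 × 10 × 7 = 490
  E: 7 × 3 × 6 = 126
Sorted descending: 490, 420, 126, 90, 18.
The second-highest RPN is 420 (A).

420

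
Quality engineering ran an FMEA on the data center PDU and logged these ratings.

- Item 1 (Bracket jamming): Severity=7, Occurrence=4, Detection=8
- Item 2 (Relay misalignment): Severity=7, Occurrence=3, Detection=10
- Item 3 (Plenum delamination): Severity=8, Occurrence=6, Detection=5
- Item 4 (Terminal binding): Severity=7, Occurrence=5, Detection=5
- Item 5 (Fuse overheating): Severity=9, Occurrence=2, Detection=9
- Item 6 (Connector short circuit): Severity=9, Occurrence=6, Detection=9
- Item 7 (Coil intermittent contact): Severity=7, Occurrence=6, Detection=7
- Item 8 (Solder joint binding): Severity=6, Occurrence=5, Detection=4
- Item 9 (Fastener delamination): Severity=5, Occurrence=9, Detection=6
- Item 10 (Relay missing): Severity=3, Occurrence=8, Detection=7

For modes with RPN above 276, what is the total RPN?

RPN = Severity × Occurrence × Detection:
  Item 1: 7 × 4 × 8 = 224
  Item 2: 7 × 3 × 10 = 210
  Item 3: 8 × 6 × 5 = 240
  Item 4: 7 × 5 × 5 = 175
  Item 5: 9 × 2 × 9 = 162
  Item 6: 9 × 6 × 9 = 486
  Item 7: 7 × 6 × 7 = 294
  Item 8: 6 × 5 × 4 = 120
  Item 9: 5 × 9 × 6 = 270
  Item 10: 3 × 8 × 7 = 168
RPN > 276: Item 6 (486), Item 7 (294).
Sum: 486 + 294 = 780.

780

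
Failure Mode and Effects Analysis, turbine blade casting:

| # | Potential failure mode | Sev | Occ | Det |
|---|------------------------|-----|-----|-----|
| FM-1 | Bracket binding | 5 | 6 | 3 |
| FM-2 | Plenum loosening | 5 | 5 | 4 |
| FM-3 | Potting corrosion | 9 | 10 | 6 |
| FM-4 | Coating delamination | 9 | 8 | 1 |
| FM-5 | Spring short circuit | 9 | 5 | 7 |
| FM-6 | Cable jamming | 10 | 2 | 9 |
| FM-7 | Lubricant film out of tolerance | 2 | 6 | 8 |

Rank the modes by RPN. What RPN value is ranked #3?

180

RPN = Severity × Occurrence × Detection:
  FM-1: 5 × 6 × 3 = 90
  FM-2: 5 × 5 × 4 = 100
  FM-3: 9 × 10 × 6 = 540
  FM-4: 9 × 8 × 1 = 72
  FM-5: 9 × 5 × 7 = 315
  FM-6: 10 × 2 × 9 = 180
  FM-7: 2 × 6 × 8 = 96
Sorted descending: 540, 315, 180, 100, 96, 90, 72.
The third-highest RPN is 180 (FM-6).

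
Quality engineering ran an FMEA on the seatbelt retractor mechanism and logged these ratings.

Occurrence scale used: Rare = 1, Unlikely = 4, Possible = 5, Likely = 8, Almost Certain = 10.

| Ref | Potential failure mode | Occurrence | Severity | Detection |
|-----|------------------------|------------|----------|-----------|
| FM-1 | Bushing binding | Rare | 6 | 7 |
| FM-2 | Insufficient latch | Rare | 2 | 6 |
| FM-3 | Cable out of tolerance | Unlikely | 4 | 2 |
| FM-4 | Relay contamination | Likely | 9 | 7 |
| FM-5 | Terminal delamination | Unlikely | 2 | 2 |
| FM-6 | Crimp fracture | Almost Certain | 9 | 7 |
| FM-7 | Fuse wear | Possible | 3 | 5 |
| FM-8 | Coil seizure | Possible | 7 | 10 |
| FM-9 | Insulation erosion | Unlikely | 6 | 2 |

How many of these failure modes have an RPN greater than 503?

2

RPN = Severity × Occurrence × Detection:
  FM-1: 6 × 1 × 7 = 42
  FM-2: 2 × 1 × 6 = 12
  FM-3: 4 × 4 × 2 = 32
  FM-4: 9 × 8 × 7 = 504
  FM-5: 2 × 4 × 2 = 16
  FM-6: 9 × 10 × 7 = 630
  FM-7: 3 × 5 × 5 = 75
  FM-8: 7 × 5 × 10 = 350
  FM-9: 6 × 4 × 2 = 48
Modes with RPN > 503: FM-4 (504), FM-6 (630) → 2.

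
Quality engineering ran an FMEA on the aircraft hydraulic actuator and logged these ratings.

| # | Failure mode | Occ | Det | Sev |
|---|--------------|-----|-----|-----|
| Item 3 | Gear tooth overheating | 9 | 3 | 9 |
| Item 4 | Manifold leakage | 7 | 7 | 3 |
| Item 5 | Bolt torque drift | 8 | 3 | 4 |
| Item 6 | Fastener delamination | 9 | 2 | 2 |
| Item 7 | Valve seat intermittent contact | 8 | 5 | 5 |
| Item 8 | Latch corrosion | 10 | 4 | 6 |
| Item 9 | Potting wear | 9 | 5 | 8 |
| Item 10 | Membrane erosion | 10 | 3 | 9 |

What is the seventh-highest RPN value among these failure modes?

96

RPN = Severity × Occurrence × Detection:
  Item 3: 9 × 9 × 3 = 243
  Item 4: 3 × 7 × 7 = 147
  Item 5: 4 × 8 × 3 = 96
  Item 6: 2 × 9 × 2 = 36
  Item 7: 5 × 8 × 5 = 200
  Item 8: 6 × 10 × 4 = 240
  Item 9: 8 × 9 × 5 = 360
  Item 10: 9 × 10 × 3 = 270
Sorted descending: 360, 270, 243, 240, 200, 147, 96, 36.
The seventh-highest RPN is 96 (Item 5).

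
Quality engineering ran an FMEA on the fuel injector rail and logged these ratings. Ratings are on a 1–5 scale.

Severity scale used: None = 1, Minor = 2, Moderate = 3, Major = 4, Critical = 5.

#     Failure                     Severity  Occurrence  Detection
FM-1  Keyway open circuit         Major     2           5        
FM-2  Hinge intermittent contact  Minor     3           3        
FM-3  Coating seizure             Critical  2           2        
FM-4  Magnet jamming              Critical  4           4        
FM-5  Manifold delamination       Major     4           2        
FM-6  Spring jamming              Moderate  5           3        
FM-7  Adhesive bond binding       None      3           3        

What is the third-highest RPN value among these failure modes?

RPN = Severity × Occurrence × Detection:
  FM-1: 4 × 2 × 5 = 40
  FM-2: 2 × 3 × 3 = 18
  FM-3: 5 × 2 × 2 = 20
  FM-4: 5 × 4 × 4 = 80
  FM-5: 4 × 4 × 2 = 32
  FM-6: 3 × 5 × 3 = 45
  FM-7: 1 × 3 × 3 = 9
Sorted descending: 80, 45, 40, 32, 20, 18, 9.
The third-highest RPN is 40 (FM-1).

40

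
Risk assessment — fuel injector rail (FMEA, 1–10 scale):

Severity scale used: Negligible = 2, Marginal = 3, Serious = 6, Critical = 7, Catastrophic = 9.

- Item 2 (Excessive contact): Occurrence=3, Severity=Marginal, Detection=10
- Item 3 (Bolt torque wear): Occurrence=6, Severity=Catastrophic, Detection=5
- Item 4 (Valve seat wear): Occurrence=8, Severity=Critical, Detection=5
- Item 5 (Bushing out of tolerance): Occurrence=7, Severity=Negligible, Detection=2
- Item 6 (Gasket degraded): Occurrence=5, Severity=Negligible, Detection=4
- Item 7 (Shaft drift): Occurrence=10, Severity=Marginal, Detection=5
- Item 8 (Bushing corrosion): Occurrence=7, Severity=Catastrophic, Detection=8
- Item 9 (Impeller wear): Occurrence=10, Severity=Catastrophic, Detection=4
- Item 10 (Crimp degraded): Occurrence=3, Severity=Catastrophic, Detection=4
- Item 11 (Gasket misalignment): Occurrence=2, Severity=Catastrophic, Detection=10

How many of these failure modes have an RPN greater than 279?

RPN = Severity × Occurrence × Detection:
  Item 2: 3 × 3 × 10 = 90
  Item 3: 9 × 6 × 5 = 270
  Item 4: 7 × 8 × 5 = 280
  Item 5: 2 × 7 × 2 = 28
  Item 6: 2 × 5 × 4 = 40
  Item 7: 3 × 10 × 5 = 150
  Item 8: 9 × 7 × 8 = 504
  Item 9: 9 × 10 × 4 = 360
  Item 10: 9 × 3 × 4 = 108
  Item 11: 9 × 2 × 10 = 180
Modes with RPN > 279: Item 4 (280), Item 8 (504), Item 9 (360) → 3.

3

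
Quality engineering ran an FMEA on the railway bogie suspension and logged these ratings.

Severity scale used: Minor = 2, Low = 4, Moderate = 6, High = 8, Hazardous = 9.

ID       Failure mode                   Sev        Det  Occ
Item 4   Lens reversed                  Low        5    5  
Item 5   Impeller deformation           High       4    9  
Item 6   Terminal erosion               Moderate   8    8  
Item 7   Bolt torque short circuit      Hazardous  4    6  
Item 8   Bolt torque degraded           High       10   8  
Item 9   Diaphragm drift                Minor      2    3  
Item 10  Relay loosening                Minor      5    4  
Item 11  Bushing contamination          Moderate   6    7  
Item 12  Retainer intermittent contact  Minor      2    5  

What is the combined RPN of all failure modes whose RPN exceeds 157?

RPN = Severity × Occurrence × Detection:
  Item 4: 4 × 5 × 5 = 100
  Item 5: 8 × 9 × 4 = 288
  Item 6: 6 × 8 × 8 = 384
  Item 7: 9 × 6 × 4 = 216
  Item 8: 8 × 8 × 10 = 640
  Item 9: 2 × 3 × 2 = 12
  Item 10: 2 × 4 × 5 = 40
  Item 11: 6 × 7 × 6 = 252
  Item 12: 2 × 5 × 2 = 20
RPN > 157: Item 5 (288), Item 6 (384), Item 7 (216), Item 8 (640), Item 11 (252).
Sum: 288 + 384 + 216 + 640 + 252 = 1780.

1780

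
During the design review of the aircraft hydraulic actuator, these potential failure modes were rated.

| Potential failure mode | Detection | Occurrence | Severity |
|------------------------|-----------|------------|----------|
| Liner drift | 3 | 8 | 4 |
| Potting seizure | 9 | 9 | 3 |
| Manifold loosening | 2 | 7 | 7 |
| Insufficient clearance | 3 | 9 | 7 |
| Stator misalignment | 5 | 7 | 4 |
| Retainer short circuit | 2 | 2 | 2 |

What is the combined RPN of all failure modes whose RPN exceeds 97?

670

RPN = Severity × Occurrence × Detection:
  Liner drift: 4 × 8 × 3 = 96
  Potting seizure: 3 × 9 × 9 = 243
  Manifold loosening: 7 × 7 × 2 = 98
  Insufficient clearance: 7 × 9 × 3 = 189
  Stator misalignment: 4 × 7 × 5 = 140
  Retainer short circuit: 2 × 2 × 2 = 8
RPN > 97: Potting seizure (243), Manifold loosening (98), Insufficient clearance (189), Stator misalignment (140).
Sum: 243 + 98 + 189 + 140 = 670.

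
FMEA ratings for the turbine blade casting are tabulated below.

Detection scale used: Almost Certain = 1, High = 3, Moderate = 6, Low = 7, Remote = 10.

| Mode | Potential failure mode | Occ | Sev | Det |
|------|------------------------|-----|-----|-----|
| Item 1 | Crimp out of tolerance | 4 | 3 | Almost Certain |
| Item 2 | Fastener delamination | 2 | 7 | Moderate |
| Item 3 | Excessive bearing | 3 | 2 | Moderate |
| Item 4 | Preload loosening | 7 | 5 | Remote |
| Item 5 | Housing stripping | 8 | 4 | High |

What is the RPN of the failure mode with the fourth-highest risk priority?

36

RPN = Severity × Occurrence × Detection:
  Item 1: 3 × 4 × 1 = 12
  Item 2: 7 × 2 × 6 = 84
  Item 3: 2 × 3 × 6 = 36
  Item 4: 5 × 7 × 10 = 350
  Item 5: 4 × 8 × 3 = 96
Sorted descending: 350, 96, 84, 36, 12.
The fourth-highest RPN is 36 (Item 3).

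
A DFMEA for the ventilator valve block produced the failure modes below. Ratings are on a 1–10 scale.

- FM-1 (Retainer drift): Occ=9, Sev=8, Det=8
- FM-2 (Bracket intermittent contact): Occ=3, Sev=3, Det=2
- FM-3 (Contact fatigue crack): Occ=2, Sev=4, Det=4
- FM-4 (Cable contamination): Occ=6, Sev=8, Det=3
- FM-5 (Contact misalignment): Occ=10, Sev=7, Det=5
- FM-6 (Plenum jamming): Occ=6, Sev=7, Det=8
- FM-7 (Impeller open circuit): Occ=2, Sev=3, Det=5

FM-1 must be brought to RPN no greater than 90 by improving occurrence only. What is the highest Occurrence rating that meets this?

FM-1: S=8, O=9, D=8 → current RPN = 576.
Fixed product = 64. Need 64 × O ≤ 90, so O ≤ 90/64 = 1.41.
Maximum integer Occurrence rating = 1 (gives RPN 64; O=2 would give 128 > 90).

1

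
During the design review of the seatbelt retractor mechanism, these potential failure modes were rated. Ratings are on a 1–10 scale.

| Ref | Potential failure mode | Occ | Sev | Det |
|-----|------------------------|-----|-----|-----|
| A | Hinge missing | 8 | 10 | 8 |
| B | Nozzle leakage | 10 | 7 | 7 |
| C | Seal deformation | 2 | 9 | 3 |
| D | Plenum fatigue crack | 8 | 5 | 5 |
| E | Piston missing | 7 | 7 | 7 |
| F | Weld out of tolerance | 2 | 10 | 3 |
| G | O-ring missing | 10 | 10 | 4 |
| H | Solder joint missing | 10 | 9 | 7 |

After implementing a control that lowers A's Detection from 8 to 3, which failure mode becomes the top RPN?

H

RPN = Severity × Occurrence × Detection:
  A: 10 × 8 × 8 = 640
  B: 7 × 10 × 7 = 490
  C: 9 × 2 × 3 = 54
  D: 5 × 8 × 5 = 200
  E: 7 × 7 × 7 = 343
  F: 10 × 2 × 3 = 60
  G: 10 × 10 × 4 = 400
  H: 9 × 10 × 7 = 630
After action: A → 10 × 8 × 3 = 240.
Revised RPNs: H=630, B=490, G=400, E=343, A=240, D=200, F=60, C=54.
Highest is now H (630).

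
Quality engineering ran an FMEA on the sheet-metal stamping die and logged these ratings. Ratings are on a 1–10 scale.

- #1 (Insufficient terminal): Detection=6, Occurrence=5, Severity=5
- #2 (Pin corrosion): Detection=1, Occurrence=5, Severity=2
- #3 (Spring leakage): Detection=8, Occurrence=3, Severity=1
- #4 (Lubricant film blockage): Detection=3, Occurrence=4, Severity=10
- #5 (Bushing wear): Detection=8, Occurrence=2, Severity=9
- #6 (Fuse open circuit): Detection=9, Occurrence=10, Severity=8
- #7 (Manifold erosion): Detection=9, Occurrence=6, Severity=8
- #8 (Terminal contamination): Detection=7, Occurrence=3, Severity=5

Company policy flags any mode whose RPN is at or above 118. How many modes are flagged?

RPN = Severity × Occurrence × Detection:
  #1: 5 × 5 × 6 = 150
  #2: 2 × 5 × 1 = 10
  #3: 1 × 3 × 8 = 24
  #4: 10 × 4 × 3 = 120
  #5: 9 × 2 × 8 = 144
  #6: 8 × 10 × 9 = 720
  #7: 8 × 6 × 9 = 432
  #8: 5 × 3 × 7 = 105
Modes with RPN ≥ 118: #1 (150), #4 (120), #5 (144), #6 (720), #7 (432) → 5.

5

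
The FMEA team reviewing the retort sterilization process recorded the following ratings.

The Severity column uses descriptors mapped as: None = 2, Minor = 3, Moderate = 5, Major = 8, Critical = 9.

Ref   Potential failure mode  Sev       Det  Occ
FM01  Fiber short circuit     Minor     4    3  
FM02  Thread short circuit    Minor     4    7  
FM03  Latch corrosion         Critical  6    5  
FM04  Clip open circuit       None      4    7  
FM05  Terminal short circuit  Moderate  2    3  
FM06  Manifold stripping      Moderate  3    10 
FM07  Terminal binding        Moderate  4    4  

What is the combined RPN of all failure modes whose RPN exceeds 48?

640

RPN = Severity × Occurrence × Detection:
  FM01: 3 × 3 × 4 = 36
  FM02: 3 × 7 × 4 = 84
  FM03: 9 × 5 × 6 = 270
  FM04: 2 × 7 × 4 = 56
  FM05: 5 × 3 × 2 = 30
  FM06: 5 × 10 × 3 = 150
  FM07: 5 × 4 × 4 = 80
RPN > 48: FM02 (84), FM03 (270), FM04 (56), FM06 (150), FM07 (80).
Sum: 84 + 270 + 56 + 150 + 80 = 640.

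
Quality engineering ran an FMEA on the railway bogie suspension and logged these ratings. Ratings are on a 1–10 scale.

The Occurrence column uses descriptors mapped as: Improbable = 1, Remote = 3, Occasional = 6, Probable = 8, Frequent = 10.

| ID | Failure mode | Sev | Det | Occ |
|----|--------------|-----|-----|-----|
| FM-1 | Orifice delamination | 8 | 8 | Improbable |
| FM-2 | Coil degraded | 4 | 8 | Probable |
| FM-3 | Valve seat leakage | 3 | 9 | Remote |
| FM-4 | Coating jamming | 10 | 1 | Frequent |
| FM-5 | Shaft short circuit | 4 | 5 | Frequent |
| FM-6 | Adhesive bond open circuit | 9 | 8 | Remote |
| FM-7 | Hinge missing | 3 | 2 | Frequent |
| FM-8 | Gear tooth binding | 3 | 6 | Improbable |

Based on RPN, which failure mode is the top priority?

RPN = Severity × Occurrence × Detection:
  FM-1: 8 × 1 × 8 = 64
  FM-2: 4 × 8 × 8 = 256
  FM-3: 3 × 3 × 9 = 81
  FM-4: 10 × 10 × 1 = 100
  FM-5: 4 × 10 × 5 = 200
  FM-6: 9 × 3 × 8 = 216
  FM-7: 3 × 10 × 2 = 60
  FM-8: 3 × 1 × 6 = 18
Highest RPN is 256 → FM-2.

FM-2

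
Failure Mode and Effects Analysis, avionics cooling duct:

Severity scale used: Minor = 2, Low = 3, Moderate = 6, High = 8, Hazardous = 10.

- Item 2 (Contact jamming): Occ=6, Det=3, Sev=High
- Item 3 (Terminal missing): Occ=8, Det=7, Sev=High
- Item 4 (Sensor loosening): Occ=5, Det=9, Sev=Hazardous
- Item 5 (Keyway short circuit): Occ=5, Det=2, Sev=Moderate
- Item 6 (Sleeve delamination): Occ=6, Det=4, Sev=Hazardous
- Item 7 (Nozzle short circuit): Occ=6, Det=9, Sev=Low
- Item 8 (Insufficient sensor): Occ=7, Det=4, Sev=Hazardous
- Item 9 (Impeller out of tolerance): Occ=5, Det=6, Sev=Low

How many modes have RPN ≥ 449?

RPN = Severity × Occurrence × Detection:
  Item 2: 8 × 6 × 3 = 144
  Item 3: 8 × 8 × 7 = 448
  Item 4: 10 × 5 × 9 = 450
  Item 5: 6 × 5 × 2 = 60
  Item 6: 10 × 6 × 4 = 240
  Item 7: 3 × 6 × 9 = 162
  Item 8: 10 × 7 × 4 = 280
  Item 9: 3 × 5 × 6 = 90
Modes with RPN ≥ 449: Item 4 (450) → 1.

1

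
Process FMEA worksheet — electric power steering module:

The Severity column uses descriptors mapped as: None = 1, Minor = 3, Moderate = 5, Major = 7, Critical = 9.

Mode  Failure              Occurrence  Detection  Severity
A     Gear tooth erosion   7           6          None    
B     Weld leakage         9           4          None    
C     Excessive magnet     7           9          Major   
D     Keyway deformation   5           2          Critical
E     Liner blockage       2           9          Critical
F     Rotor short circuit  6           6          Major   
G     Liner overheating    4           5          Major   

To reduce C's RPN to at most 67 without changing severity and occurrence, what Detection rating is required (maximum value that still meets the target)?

C: S=7, O=7, D=9 → current RPN = 441.
Fixed product = 49. Need 49 × D ≤ 67, so D ≤ 67/49 = 1.37.
Maximum integer Detection rating = 1 (gives RPN 49; D=2 would give 98 > 67).

1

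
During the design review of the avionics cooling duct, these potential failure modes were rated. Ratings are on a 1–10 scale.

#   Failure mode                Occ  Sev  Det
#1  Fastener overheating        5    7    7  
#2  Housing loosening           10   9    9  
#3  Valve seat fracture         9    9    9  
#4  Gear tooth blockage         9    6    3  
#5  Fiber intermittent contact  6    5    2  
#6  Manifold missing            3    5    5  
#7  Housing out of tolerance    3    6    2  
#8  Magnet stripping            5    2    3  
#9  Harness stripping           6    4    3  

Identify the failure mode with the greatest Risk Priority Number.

RPN = Severity × Occurrence × Detection:
  #1: 7 × 5 × 7 = 245
  #2: 9 × 10 × 9 = 810
  #3: 9 × 9 × 9 = 729
  #4: 6 × 9 × 3 = 162
  #5: 5 × 6 × 2 = 60
  #6: 5 × 3 × 5 = 75
  #7: 6 × 3 × 2 = 36
  #8: 2 × 5 × 3 = 30
  #9: 4 × 6 × 3 = 72
Highest RPN is 810 → #2.

#2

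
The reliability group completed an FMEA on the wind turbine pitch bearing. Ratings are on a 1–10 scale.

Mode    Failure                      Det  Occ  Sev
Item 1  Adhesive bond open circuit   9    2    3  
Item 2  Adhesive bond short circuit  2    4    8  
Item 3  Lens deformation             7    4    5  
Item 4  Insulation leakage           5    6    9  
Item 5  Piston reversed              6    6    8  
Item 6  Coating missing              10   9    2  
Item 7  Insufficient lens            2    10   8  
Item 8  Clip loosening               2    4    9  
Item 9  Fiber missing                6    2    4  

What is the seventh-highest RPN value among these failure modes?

64

RPN = Severity × Occurrence × Detection:
  Item 1: 3 × 2 × 9 = 54
  Item 2: 8 × 4 × 2 = 64
  Item 3: 5 × 4 × 7 = 140
  Item 4: 9 × 6 × 5 = 270
  Item 5: 8 × 6 × 6 = 288
  Item 6: 2 × 9 × 10 = 180
  Item 7: 8 × 10 × 2 = 160
  Item 8: 9 × 4 × 2 = 72
  Item 9: 4 × 2 × 6 = 48
Sorted descending: 288, 270, 180, 160, 140, 72, 64, 54, 48.
The seventh-highest RPN is 64 (Item 2).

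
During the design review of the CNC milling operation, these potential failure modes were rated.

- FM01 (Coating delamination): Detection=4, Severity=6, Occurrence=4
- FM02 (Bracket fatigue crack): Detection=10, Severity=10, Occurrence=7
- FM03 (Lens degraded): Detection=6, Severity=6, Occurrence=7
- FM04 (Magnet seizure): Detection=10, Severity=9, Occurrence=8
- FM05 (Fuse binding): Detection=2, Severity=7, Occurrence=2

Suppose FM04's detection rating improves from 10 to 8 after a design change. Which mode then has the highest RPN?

FM02

RPN = Severity × Occurrence × Detection:
  FM01: 6 × 4 × 4 = 96
  FM02: 10 × 7 × 10 = 700
  FM03: 6 × 7 × 6 = 252
  FM04: 9 × 8 × 10 = 720
  FM05: 7 × 2 × 2 = 28
After action: FM04 → 9 × 8 × 8 = 576.
Revised RPNs: FM02=700, FM04=576, FM03=252, FM01=96, FM05=28.
Highest is now FM02 (700).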